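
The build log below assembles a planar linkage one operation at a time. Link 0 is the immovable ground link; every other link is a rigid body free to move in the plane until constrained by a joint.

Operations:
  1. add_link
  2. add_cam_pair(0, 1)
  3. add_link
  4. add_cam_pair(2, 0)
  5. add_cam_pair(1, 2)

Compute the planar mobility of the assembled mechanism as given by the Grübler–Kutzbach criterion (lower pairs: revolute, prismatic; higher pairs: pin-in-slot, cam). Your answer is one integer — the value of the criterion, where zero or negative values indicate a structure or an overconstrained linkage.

M = 3

link 0 = ground. State L|J1|J2 = 1|0|0
+link1  2|0|0
C(0,1) f=2→J2  2|0|1
+link2  3|0|1
C(2,0) f=2→J2  3|0|2
C(1,2) f=2→J2  3|0|3
M = 3(3−1)−2·0−3 = 6−0−3 = 3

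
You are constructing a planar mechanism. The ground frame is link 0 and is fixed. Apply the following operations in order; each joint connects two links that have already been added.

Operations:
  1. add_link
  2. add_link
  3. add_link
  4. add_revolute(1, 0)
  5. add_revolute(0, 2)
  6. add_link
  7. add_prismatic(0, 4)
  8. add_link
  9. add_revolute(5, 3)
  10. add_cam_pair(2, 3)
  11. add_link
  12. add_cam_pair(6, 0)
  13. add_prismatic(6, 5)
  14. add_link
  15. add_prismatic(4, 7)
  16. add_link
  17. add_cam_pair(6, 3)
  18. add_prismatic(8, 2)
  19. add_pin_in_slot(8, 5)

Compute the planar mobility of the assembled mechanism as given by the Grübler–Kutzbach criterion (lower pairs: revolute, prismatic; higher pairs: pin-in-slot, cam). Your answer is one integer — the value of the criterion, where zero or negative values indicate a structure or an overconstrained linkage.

ground; <1,0,0>
#1 <2,0,0>
#2 <3,0,0>
#3 <4,0,0>
R:1↔0 J1 <4,1,0>
R:0↔2 J1 <4,2,0>
#4 <5,2,0>
P:0↔4 J1 <5,3,0>
#5 <6,3,0>
R:5↔3 J1 <6,4,0>
C:2↔3 J2 <6,4,1>
#6 <7,4,1>
C:6↔0 J2 <7,4,2>
P:6↔5 J1 <7,5,2>
#7 <8,5,2>
P:4↔7 J1 <8,6,2>
#8 <9,6,2>
C:6↔3 J2 <9,6,3>
P:8↔2 J1 <9,7,3>
PS:8↔5 J2 <9,7,4>
3×8 − 2×7 − 1×4 = 6

M = 6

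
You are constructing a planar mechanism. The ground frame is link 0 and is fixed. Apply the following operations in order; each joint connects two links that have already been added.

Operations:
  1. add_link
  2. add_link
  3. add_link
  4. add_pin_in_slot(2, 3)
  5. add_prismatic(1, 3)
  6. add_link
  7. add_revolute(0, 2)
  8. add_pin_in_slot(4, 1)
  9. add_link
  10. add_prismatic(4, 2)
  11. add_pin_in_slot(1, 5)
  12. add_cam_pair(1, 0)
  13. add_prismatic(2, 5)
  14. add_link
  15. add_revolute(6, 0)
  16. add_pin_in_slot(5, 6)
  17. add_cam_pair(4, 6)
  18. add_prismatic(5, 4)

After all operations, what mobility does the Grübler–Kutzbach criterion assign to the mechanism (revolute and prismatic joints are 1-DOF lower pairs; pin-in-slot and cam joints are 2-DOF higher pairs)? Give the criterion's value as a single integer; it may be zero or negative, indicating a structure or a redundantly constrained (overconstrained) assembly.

L=1 J1=0 J2=0
add link → L=2 J1=0 J2=0
add link → L=3 J1=0 J2=0
add link → L=4 J1=0 J2=0
PS@2,3 dof=2 J2 → L=4 J1=0 J2=1
P@1,3 dof=1 J1 → L=4 J1=1 J2=1
add link → L=5 J1=1 J2=1
R@0,2 dof=1 J1 → L=5 J1=2 J2=1
PS@4,1 dof=2 J2 → L=5 J1=2 J2=2
add link → L=6 J1=2 J2=2
P@4,2 dof=1 J1 → L=6 J1=3 J2=2
PS@1,5 dof=2 J2 → L=6 J1=3 J2=3
C@1,0 dof=2 J2 → L=6 J1=3 J2=4
P@2,5 dof=1 J1 → L=6 J1=4 J2=4
add link → L=7 J1=4 J2=4
R@6,0 dof=1 J1 → L=7 J1=5 J2=4
PS@5,6 dof=2 J2 → L=7 J1=5 J2=5
C@4,6 dof=2 J2 → L=7 J1=5 J2=6
P@5,4 dof=1 J1 → L=7 J1=6 J2=6
M=3(L−1)−2J1−J2=3·6−2·6−6=0

M = 0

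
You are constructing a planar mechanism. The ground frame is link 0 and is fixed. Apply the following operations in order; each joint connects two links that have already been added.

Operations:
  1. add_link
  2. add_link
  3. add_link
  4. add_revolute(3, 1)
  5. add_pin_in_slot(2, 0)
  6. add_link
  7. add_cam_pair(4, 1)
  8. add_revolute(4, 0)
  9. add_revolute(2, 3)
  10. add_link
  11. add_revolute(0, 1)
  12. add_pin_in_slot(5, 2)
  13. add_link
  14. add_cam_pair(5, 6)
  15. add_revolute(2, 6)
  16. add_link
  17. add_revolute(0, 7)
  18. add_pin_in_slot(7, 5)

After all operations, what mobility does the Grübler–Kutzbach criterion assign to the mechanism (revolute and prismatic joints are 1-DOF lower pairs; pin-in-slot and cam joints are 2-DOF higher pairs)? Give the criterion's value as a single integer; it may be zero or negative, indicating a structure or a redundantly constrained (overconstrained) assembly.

ground; <1,0,0>
#1 <2,0,0>
#2 <3,0,0>
#3 <4,0,0>
R:3↔1 J1 <4,1,0>
PS:2↔0 J2 <4,1,1>
#4 <5,1,1>
C:4↔1 J2 <5,1,2>
R:4↔0 J1 <5,2,2>
R:2↔3 J1 <5,3,2>
#5 <6,3,2>
R:0↔1 J1 <6,4,2>
PS:5↔2 J2 <6,4,3>
#6 <7,4,3>
C:5↔6 J2 <7,4,4>
R:2↔6 J1 <7,5,4>
#7 <8,5,4>
R:0↔7 J1 <8,6,4>
PS:7↔5 J2 <8,6,5>
3×7 − 2×6 − 1×5 = 4

M = 4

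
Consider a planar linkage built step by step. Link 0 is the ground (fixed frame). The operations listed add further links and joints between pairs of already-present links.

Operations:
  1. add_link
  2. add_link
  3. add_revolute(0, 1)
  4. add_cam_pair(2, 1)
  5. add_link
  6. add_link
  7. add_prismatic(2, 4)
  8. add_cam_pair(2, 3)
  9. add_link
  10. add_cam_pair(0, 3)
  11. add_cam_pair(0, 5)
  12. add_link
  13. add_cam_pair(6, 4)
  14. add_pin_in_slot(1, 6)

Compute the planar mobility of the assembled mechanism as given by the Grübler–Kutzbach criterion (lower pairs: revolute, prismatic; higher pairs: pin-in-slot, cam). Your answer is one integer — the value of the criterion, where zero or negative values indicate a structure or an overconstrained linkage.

[1;0;0] (link 0 is ground)
L+ [2;0;0]
L+ [3;0;0]
R(0,1)∈J1 [3;1;0]
C(2,1)∈J2 [3;1;1]
L+ [4;1;1]
L+ [5;1;1]
P(2,4)∈J1 [5;2;1]
C(2,3)∈J2 [5;2;2]
L+ [6;2;2]
C(0,3)∈J2 [6;2;3]
C(0,5)∈J2 [6;2;4]
L+ [7;2;4]
C(6,4)∈J2 [7;2;5]
PS(1,6)∈J2 [7;2;6]
mobility = 18 − 4 − 6 = 8

M = 8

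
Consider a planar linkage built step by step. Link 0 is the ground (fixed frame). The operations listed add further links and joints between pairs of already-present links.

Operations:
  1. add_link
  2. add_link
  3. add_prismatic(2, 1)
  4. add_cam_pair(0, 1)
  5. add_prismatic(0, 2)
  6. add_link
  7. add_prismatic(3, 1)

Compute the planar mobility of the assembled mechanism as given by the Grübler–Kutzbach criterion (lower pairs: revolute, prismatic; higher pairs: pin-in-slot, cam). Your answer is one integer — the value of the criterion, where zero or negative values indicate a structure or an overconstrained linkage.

L=1 J1=0 J2=0
add link → L=2 J1=0 J2=0
add link → L=3 J1=0 J2=0
P@2,1 dof=1 J1 → L=3 J1=1 J2=0
C@0,1 dof=2 J2 → L=3 J1=1 J2=1
P@0,2 dof=1 J1 → L=3 J1=2 J2=1
add link → L=4 J1=2 J2=1
P@3,1 dof=1 J1 → L=4 J1=3 J2=1
M=3(L−1)−2J1−J2=3·3−2·3−1=2

M = 2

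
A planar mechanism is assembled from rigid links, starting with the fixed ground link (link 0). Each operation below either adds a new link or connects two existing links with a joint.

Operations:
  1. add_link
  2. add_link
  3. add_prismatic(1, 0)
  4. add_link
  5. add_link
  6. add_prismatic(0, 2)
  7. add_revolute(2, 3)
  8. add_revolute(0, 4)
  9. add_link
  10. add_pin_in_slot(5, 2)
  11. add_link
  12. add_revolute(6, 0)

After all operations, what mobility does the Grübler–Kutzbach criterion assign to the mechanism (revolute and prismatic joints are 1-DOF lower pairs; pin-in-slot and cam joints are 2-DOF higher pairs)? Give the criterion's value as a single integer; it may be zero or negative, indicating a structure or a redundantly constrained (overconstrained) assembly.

L=1 J1=0 J2=0
add link → L=2 J1=0 J2=0
add link → L=3 J1=0 J2=0
P@1,0 dof=1 J1 → L=3 J1=1 J2=0
add link → L=4 J1=1 J2=0
add link → L=5 J1=1 J2=0
P@0,2 dof=1 J1 → L=5 J1=2 J2=0
R@2,3 dof=1 J1 → L=5 J1=3 J2=0
R@0,4 dof=1 J1 → L=5 J1=4 J2=0
add link → L=6 J1=4 J2=0
PS@5,2 dof=2 J2 → L=6 J1=4 J2=1
add link → L=7 J1=4 J2=1
R@6,0 dof=1 J1 → L=7 J1=5 J2=1
M=3(L−1)−2J1−J2=3·6−2·5−1=7

M = 7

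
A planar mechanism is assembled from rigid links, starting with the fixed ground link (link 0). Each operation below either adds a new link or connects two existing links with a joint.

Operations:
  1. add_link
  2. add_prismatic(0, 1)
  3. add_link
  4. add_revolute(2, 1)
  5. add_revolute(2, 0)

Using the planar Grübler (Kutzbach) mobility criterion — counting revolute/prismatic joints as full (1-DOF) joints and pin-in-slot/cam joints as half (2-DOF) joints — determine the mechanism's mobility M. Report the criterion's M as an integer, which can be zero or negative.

M = 0

ground; <1,0,0>
#1 <2,0,0>
P:0↔1 J1 <2,1,0>
#2 <3,1,0>
R:2↔1 J1 <3,2,0>
R:2↔0 J1 <3,3,0>
3×2 − 2×3 − 1×0 = 0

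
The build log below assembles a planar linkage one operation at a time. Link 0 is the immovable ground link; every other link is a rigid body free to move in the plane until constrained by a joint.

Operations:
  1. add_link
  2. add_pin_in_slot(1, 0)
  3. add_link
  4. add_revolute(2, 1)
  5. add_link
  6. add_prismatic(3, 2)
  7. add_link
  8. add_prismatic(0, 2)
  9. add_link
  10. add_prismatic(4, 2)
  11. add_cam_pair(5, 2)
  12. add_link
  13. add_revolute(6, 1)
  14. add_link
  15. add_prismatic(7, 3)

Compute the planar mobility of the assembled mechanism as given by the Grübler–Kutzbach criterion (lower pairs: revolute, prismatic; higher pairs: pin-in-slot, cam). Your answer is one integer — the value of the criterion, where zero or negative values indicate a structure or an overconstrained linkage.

L=1 J1=0 J2=0
add link → L=2 J1=0 J2=0
PS@1,0 dof=2 J2 → L=2 J1=0 J2=1
add link → L=3 J1=0 J2=1
R@2,1 dof=1 J1 → L=3 J1=1 J2=1
add link → L=4 J1=1 J2=1
P@3,2 dof=1 J1 → L=4 J1=2 J2=1
add link → L=5 J1=2 J2=1
P@0,2 dof=1 J1 → L=5 J1=3 J2=1
add link → L=6 J1=3 J2=1
P@4,2 dof=1 J1 → L=6 J1=4 J2=1
C@5,2 dof=2 J2 → L=6 J1=4 J2=2
add link → L=7 J1=4 J2=2
R@6,1 dof=1 J1 → L=7 J1=5 J2=2
add link → L=8 J1=5 J2=2
P@7,3 dof=1 J1 → L=8 J1=6 J2=2
M=3(L−1)−2J1−J2=3·7−2·6−2=7

M = 7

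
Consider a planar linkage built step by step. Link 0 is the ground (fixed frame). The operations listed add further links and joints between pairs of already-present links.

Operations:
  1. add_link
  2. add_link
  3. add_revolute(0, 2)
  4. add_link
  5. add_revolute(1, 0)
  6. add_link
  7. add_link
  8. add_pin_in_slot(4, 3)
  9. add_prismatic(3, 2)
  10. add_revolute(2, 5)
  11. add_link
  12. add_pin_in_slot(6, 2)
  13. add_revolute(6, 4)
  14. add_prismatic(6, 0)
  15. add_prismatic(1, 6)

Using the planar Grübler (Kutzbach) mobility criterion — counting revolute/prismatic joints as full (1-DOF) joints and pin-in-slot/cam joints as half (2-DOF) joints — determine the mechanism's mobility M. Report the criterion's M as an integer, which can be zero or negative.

M = 2

[1;0;0] (link 0 is ground)
L+ [2;0;0]
L+ [3;0;0]
R(0,2)∈J1 [3;1;0]
L+ [4;1;0]
R(1,0)∈J1 [4;2;0]
L+ [5;2;0]
L+ [6;2;0]
PS(4,3)∈J2 [6;2;1]
P(3,2)∈J1 [6;3;1]
R(2,5)∈J1 [6;4;1]
L+ [7;4;1]
PS(6,2)∈J2 [7;4;2]
R(6,4)∈J1 [7;5;2]
P(6,0)∈J1 [7;6;2]
P(1,6)∈J1 [7;7;2]
mobility = 18 − 14 − 2 = 2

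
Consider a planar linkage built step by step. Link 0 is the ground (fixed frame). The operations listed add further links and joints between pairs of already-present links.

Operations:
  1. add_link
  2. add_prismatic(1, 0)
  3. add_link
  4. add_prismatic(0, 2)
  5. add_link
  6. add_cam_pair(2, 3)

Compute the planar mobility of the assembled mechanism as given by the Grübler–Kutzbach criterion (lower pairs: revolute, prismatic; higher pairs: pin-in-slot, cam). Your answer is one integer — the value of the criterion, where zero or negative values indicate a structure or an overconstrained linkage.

M = 4

(L,J1,J2)=(1,0,0); link0 fixed
link1: (2,0,0)
P 1-0 [J1]: (2,1,0)
link2: (3,1,0)
P 0-2 [J1]: (3,2,0)
link3: (4,2,0)
C 2-3 [J2]: (4,2,1)
Grübler: 3·3 − 2·2 − 1 = 4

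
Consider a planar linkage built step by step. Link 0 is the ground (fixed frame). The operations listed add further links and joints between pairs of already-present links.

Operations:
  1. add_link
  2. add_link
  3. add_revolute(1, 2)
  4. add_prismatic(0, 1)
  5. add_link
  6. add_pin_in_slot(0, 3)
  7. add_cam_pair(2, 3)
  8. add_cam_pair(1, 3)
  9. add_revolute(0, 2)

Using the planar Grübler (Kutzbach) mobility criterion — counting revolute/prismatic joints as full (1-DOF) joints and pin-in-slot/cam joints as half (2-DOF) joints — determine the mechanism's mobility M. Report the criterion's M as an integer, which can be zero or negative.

M = 0

L=1 J1=0 J2=0
add link → L=2 J1=0 J2=0
add link → L=3 J1=0 J2=0
R@1,2 dof=1 J1 → L=3 J1=1 J2=0
P@0,1 dof=1 J1 → L=3 J1=2 J2=0
add link → L=4 J1=2 J2=0
PS@0,3 dof=2 J2 → L=4 J1=2 J2=1
C@2,3 dof=2 J2 → L=4 J1=2 J2=2
C@1,3 dof=2 J2 → L=4 J1=2 J2=3
R@0,2 dof=1 J1 → L=4 J1=3 J2=3
M=3(L−1)−2J1−J2=3·3−2·3−3=0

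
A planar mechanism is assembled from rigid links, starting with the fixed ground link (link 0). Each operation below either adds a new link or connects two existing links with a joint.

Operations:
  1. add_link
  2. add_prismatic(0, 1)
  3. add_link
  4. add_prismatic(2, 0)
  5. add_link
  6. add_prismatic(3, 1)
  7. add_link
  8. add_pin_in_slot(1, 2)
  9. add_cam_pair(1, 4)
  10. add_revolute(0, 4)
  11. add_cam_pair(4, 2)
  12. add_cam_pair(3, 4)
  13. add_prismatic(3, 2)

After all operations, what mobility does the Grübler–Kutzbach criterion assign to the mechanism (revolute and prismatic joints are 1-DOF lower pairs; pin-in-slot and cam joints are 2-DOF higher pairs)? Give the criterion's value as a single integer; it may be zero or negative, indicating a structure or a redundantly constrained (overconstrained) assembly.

link 0 = ground. State L|J1|J2 = 1|0|0
+link1  2|0|0
P(0,1) f=1→J1  2|1|0
+link2  3|1|0
P(2,0) f=1→J1  3|2|0
+link3  4|2|0
P(3,1) f=1→J1  4|3|0
+link4  5|3|0
PS(1,2) f=2→J2  5|3|1
C(1,4) f=2→J2  5|3|2
R(0,4) f=1→J1  5|4|2
C(4,2) f=2→J2  5|4|3
C(3,4) f=2→J2  5|4|4
P(3,2) f=1→J1  5|5|4
M = 3(5−1)−2·5−4 = 12−10−4 = -2

M = -2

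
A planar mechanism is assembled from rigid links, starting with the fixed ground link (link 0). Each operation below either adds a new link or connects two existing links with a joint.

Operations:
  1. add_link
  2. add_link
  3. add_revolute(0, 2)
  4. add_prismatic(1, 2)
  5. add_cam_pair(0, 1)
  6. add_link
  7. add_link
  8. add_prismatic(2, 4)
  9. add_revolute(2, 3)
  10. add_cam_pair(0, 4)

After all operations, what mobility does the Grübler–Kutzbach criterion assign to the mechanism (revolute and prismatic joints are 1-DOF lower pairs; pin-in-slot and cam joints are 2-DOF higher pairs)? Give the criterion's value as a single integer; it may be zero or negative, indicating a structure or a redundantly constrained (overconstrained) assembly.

M = 2

ground; <1,0,0>
#1 <2,0,0>
#2 <3,0,0>
R:0↔2 J1 <3,1,0>
P:1↔2 J1 <3,2,0>
C:0↔1 J2 <3,2,1>
#3 <4,2,1>
#4 <5,2,1>
P:2↔4 J1 <5,3,1>
R:2↔3 J1 <5,4,1>
C:0↔4 J2 <5,4,2>
3×4 − 2×4 − 1×2 = 2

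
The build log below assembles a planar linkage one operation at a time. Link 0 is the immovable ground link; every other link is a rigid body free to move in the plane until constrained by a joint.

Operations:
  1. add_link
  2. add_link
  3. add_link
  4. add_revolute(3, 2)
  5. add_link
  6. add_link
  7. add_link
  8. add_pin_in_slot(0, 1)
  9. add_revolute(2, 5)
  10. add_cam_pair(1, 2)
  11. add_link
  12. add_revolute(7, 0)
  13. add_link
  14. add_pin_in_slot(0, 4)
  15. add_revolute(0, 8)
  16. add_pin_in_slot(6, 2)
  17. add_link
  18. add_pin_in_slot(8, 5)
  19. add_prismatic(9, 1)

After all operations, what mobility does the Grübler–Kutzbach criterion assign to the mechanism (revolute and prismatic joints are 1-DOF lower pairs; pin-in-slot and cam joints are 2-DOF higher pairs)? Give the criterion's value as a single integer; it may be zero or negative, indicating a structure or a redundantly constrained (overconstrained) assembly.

ground; <1,0,0>
#1 <2,0,0>
#2 <3,0,0>
#3 <4,0,0>
R:3↔2 J1 <4,1,0>
#4 <5,1,0>
#5 <6,1,0>
#6 <7,1,0>
PS:0↔1 J2 <7,1,1>
R:2↔5 J1 <7,2,1>
C:1↔2 J2 <7,2,2>
#7 <8,2,2>
R:7↔0 J1 <8,3,2>
#8 <9,3,2>
PS:0↔4 J2 <9,3,3>
R:0↔8 J1 <9,4,3>
PS:6↔2 J2 <9,4,4>
#9 <10,4,4>
PS:8↔5 J2 <10,4,5>
P:9↔1 J1 <10,5,5>
3×9 − 2×5 − 1×5 = 12

M = 12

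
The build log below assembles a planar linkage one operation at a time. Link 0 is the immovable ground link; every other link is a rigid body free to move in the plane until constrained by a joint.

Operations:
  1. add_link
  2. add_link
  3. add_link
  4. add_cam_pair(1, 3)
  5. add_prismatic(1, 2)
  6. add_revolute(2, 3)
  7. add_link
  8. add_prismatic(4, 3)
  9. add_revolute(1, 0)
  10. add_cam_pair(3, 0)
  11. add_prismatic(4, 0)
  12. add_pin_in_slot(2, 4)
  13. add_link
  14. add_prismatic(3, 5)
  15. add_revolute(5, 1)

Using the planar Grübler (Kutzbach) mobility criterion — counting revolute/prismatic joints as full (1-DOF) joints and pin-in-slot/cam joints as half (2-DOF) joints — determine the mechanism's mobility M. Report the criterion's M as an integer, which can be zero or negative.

link 0 = ground. State L|J1|J2 = 1|0|0
+link1  2|0|0
+link2  3|0|0
+link3  4|0|0
C(1,3) f=2→J2  4|0|1
P(1,2) f=1→J1  4|1|1
R(2,3) f=1→J1  4|2|1
+link4  5|2|1
P(4,3) f=1→J1  5|3|1
R(1,0) f=1→J1  5|4|1
C(3,0) f=2→J2  5|4|2
P(4,0) f=1→J1  5|5|2
PS(2,4) f=2→J2  5|5|3
+link5  6|5|3
P(3,5) f=1→J1  6|6|3
R(5,1) f=1→J1  6|7|3
M = 3(6−1)−2·7−3 = 15−14−3 = -2

M = -2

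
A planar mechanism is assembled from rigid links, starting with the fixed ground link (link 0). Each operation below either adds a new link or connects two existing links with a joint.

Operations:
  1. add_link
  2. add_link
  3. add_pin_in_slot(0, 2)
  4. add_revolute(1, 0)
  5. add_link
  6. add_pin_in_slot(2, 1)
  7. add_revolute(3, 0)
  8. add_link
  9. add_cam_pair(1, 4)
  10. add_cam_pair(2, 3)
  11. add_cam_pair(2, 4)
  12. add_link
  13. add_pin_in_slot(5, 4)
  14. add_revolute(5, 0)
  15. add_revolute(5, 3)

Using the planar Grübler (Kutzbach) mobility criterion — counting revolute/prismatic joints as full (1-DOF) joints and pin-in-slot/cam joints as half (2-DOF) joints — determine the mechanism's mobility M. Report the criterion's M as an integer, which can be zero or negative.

M = 1

ground; <1,0,0>
#1 <2,0,0>
#2 <3,0,0>
PS:0↔2 J2 <3,0,1>
R:1↔0 J1 <3,1,1>
#3 <4,1,1>
PS:2↔1 J2 <4,1,2>
R:3↔0 J1 <4,2,2>
#4 <5,2,2>
C:1↔4 J2 <5,2,3>
C:2↔3 J2 <5,2,4>
C:2↔4 J2 <5,2,5>
#5 <6,2,5>
PS:5↔4 J2 <6,2,6>
R:5↔0 J1 <6,3,6>
R:5↔3 J1 <6,4,6>
3×5 − 2×4 − 1×6 = 1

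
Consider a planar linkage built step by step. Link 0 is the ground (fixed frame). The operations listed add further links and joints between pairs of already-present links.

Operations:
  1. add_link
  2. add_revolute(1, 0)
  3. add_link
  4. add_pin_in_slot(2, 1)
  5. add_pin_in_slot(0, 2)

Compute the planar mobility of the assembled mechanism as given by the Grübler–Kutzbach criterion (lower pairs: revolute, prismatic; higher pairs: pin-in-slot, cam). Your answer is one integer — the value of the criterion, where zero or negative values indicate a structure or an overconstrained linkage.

L=1 J1=0 J2=0
add link → L=2 J1=0 J2=0
R@1,0 dof=1 J1 → L=2 J1=1 J2=0
add link → L=3 J1=1 J2=0
PS@2,1 dof=2 J2 → L=3 J1=1 J2=1
PS@0,2 dof=2 J2 → L=3 J1=1 J2=2
M=3(L−1)−2J1−J2=3·2−2·1−2=2

M = 2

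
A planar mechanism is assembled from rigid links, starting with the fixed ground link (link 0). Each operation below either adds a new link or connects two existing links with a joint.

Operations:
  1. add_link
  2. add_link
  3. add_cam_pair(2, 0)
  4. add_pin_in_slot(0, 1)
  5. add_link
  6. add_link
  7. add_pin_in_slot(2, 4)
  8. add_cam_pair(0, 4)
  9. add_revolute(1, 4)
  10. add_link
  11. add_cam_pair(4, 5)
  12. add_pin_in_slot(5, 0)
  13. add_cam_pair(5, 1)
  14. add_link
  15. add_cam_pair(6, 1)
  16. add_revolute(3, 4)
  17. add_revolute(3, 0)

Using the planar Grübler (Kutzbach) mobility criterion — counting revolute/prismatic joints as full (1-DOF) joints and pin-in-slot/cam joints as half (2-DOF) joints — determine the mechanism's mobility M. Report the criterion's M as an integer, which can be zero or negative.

M = 4

ground; <1,0,0>
#1 <2,0,0>
#2 <3,0,0>
C:2↔0 J2 <3,0,1>
PS:0↔1 J2 <3,0,2>
#3 <4,0,2>
#4 <5,0,2>
PS:2↔4 J2 <5,0,3>
C:0↔4 J2 <5,0,4>
R:1↔4 J1 <5,1,4>
#5 <6,1,4>
C:4↔5 J2 <6,1,5>
PS:5↔0 J2 <6,1,6>
C:5↔1 J2 <6,1,7>
#6 <7,1,7>
C:6↔1 J2 <7,1,8>
R:3↔4 J1 <7,2,8>
R:3↔0 J1 <7,3,8>
3×6 − 2×3 − 1×8 = 4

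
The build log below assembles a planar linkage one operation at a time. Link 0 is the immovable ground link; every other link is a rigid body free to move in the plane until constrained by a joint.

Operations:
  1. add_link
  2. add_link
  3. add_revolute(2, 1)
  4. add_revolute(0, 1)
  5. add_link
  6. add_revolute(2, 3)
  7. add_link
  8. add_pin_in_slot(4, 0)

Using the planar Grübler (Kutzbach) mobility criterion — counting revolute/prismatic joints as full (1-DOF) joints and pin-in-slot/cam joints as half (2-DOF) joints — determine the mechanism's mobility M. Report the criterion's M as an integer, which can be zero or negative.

[1;0;0] (link 0 is ground)
L+ [2;0;0]
L+ [3;0;0]
R(2,1)∈J1 [3;1;0]
R(0,1)∈J1 [3;2;0]
L+ [4;2;0]
R(2,3)∈J1 [4;3;0]
L+ [5;3;0]
PS(4,0)∈J2 [5;3;1]
mobility = 12 − 6 − 1 = 5

M = 5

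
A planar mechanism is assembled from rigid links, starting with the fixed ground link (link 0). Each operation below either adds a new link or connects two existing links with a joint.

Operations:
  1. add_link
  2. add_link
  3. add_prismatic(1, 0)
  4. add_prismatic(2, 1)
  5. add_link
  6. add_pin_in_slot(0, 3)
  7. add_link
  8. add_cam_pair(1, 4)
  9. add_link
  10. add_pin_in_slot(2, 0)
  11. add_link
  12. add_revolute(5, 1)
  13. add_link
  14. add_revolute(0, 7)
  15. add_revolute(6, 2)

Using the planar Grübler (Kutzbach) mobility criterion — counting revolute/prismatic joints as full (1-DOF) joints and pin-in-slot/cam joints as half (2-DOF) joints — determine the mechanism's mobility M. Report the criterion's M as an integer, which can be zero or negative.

M = 8

L=1 J1=0 J2=0
add link → L=2 J1=0 J2=0
add link → L=3 J1=0 J2=0
P@1,0 dof=1 J1 → L=3 J1=1 J2=0
P@2,1 dof=1 J1 → L=3 J1=2 J2=0
add link → L=4 J1=2 J2=0
PS@0,3 dof=2 J2 → L=4 J1=2 J2=1
add link → L=5 J1=2 J2=1
C@1,4 dof=2 J2 → L=5 J1=2 J2=2
add link → L=6 J1=2 J2=2
PS@2,0 dof=2 J2 → L=6 J1=2 J2=3
add link → L=7 J1=2 J2=3
R@5,1 dof=1 J1 → L=7 J1=3 J2=3
add link → L=8 J1=3 J2=3
R@0,7 dof=1 J1 → L=8 J1=4 J2=3
R@6,2 dof=1 J1 → L=8 J1=5 J2=3
M=3(L−1)−2J1−J2=3·7−2·5−3=8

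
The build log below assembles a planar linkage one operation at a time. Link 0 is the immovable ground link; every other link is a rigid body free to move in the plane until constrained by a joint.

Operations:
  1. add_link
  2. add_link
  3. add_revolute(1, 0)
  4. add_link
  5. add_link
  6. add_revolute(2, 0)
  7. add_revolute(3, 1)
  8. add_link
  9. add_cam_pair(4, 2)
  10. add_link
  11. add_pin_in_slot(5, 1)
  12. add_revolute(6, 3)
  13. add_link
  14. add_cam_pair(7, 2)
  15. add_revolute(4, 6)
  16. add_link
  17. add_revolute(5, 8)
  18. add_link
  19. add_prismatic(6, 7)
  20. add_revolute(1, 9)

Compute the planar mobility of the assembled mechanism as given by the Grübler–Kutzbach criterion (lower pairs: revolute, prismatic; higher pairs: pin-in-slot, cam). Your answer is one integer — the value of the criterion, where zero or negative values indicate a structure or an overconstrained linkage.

link 0 = ground. State L|J1|J2 = 1|0|0
+link1  2|0|0
+link2  3|0|0
R(1,0) f=1→J1  3|1|0
+link3  4|1|0
+link4  5|1|0
R(2,0) f=1→J1  5|2|0
R(3,1) f=1→J1  5|3|0
+link5  6|3|0
C(4,2) f=2→J2  6|3|1
+link6  7|3|1
PS(5,1) f=2→J2  7|3|2
R(6,3) f=1→J1  7|4|2
+link7  8|4|2
C(7,2) f=2→J2  8|4|3
R(4,6) f=1→J1  8|5|3
+link8  9|5|3
R(5,8) f=1→J1  9|6|3
+link9  10|6|3
P(6,7) f=1→J1  10|7|3
R(1,9) f=1→J1  10|8|3
M = 3(10−1)−2·8−3 = 27−16−3 = 8

M = 8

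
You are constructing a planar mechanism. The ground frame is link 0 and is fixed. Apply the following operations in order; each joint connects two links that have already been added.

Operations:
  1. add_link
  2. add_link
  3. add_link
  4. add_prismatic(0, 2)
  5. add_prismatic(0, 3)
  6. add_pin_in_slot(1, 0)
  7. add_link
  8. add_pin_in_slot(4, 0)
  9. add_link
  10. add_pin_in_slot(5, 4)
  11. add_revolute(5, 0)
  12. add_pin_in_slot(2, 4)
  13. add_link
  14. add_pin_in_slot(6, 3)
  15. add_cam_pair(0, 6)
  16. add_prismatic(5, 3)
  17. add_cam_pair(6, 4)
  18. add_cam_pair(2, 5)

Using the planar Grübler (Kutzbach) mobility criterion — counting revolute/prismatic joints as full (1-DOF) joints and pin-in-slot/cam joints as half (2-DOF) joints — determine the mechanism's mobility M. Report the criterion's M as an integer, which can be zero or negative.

M = 2

ground; <1,0,0>
#1 <2,0,0>
#2 <3,0,0>
#3 <4,0,0>
P:0↔2 J1 <4,1,0>
P:0↔3 J1 <4,2,0>
PS:1↔0 J2 <4,2,1>
#4 <5,2,1>
PS:4↔0 J2 <5,2,2>
#5 <6,2,2>
PS:5↔4 J2 <6,2,3>
R:5↔0 J1 <6,3,3>
PS:2↔4 J2 <6,3,4>
#6 <7,3,4>
PS:6↔3 J2 <7,3,5>
C:0↔6 J2 <7,3,6>
P:5↔3 J1 <7,4,6>
C:6↔4 J2 <7,4,7>
C:2↔5 J2 <7,4,8>
3×6 − 2×4 − 1×8 = 2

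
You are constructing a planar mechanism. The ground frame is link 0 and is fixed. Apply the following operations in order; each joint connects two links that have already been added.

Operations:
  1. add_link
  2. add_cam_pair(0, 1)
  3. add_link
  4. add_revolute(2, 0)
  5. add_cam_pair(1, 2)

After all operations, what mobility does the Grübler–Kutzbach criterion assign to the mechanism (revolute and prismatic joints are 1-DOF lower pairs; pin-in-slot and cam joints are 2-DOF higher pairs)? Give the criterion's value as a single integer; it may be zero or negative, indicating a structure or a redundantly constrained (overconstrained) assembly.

M = 2

L=1 J1=0 J2=0
add link → L=2 J1=0 J2=0
C@0,1 dof=2 J2 → L=2 J1=0 J2=1
add link → L=3 J1=0 J2=1
R@2,0 dof=1 J1 → L=3 J1=1 J2=1
C@1,2 dof=2 J2 → L=3 J1=1 J2=2
M=3(L−1)−2J1−J2=3·2−2·1−2=2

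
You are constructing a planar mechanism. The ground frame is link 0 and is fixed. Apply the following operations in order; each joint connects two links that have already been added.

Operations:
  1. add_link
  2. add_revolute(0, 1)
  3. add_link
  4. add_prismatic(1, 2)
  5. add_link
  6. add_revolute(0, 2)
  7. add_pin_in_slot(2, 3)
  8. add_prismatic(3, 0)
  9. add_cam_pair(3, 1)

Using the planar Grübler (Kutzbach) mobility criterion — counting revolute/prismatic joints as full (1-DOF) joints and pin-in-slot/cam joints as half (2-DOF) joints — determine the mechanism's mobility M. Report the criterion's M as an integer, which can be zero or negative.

(L,J1,J2)=(1,0,0); link0 fixed
link1: (2,0,0)
R 0-1 [J1]: (2,1,0)
link2: (3,1,0)
P 1-2 [J1]: (3,2,0)
link3: (4,2,0)
R 0-2 [J1]: (4,3,0)
PS 2-3 [J2]: (4,3,1)
P 3-0 [J1]: (4,4,1)
C 3-1 [J2]: (4,4,2)
Grübler: 3·3 − 2·4 − 2 = -1

M = -1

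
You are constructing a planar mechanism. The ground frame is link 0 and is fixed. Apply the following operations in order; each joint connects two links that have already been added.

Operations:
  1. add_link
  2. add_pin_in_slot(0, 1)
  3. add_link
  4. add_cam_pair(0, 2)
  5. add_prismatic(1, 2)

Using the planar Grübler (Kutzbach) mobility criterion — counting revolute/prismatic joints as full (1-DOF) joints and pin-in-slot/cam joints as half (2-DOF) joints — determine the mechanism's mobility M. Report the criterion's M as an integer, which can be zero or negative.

M = 2

ground; <1,0,0>
#1 <2,0,0>
PS:0↔1 J2 <2,0,1>
#2 <3,0,1>
C:0↔2 J2 <3,0,2>
P:1↔2 J1 <3,1,2>
3×2 − 2×1 − 1×2 = 2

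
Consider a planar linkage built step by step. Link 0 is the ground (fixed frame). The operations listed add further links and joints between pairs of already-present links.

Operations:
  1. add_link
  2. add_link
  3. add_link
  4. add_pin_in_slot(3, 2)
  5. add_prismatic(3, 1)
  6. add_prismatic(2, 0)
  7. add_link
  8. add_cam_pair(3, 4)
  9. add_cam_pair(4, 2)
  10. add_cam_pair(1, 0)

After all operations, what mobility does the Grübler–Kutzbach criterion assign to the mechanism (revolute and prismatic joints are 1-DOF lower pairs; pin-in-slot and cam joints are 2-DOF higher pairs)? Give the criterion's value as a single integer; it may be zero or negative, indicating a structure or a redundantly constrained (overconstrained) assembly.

M = 4

(L,J1,J2)=(1,0,0); link0 fixed
link1: (2,0,0)
link2: (3,0,0)
link3: (4,0,0)
PS 3-2 [J2]: (4,0,1)
P 3-1 [J1]: (4,1,1)
P 2-0 [J1]: (4,2,1)
link4: (5,2,1)
C 3-4 [J2]: (5,2,2)
C 4-2 [J2]: (5,2,3)
C 1-0 [J2]: (5,2,4)
Grübler: 3·4 − 2·2 − 4 = 4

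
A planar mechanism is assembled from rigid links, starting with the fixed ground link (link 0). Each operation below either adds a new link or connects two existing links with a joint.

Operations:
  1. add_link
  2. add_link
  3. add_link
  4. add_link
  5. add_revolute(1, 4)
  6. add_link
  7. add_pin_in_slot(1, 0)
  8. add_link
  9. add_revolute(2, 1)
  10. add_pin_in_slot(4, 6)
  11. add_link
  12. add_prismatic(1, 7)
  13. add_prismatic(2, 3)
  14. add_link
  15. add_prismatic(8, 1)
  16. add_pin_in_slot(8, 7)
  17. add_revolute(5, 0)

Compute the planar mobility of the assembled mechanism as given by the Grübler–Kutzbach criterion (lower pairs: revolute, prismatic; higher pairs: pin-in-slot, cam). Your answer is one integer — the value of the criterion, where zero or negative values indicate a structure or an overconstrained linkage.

M = 9

L=1 J1=0 J2=0
add link → L=2 J1=0 J2=0
add link → L=3 J1=0 J2=0
add link → L=4 J1=0 J2=0
add link → L=5 J1=0 J2=0
R@1,4 dof=1 J1 → L=5 J1=1 J2=0
add link → L=6 J1=1 J2=0
PS@1,0 dof=2 J2 → L=6 J1=1 J2=1
add link → L=7 J1=1 J2=1
R@2,1 dof=1 J1 → L=7 J1=2 J2=1
PS@4,6 dof=2 J2 → L=7 J1=2 J2=2
add link → L=8 J1=2 J2=2
P@1,7 dof=1 J1 → L=8 J1=3 J2=2
P@2,3 dof=1 J1 → L=8 J1=4 J2=2
add link → L=9 J1=4 J2=2
P@8,1 dof=1 J1 → L=9 J1=5 J2=2
PS@8,7 dof=2 J2 → L=9 J1=5 J2=3
R@5,0 dof=1 J1 → L=9 J1=6 J2=3
M=3(L−1)−2J1−J2=3·8−2·6−3=9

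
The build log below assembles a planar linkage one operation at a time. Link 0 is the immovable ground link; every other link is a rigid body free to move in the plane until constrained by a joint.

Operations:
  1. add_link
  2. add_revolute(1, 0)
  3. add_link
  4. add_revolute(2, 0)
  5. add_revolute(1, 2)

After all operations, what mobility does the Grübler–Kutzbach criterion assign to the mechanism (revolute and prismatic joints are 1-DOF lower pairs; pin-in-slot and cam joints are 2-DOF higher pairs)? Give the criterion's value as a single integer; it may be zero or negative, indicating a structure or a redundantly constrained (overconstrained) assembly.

link 0 = ground. State L|J1|J2 = 1|0|0
+link1  2|0|0
R(1,0) f=1→J1  2|1|0
+link2  3|1|0
R(2,0) f=1→J1  3|2|0
R(1,2) f=1→J1  3|3|0
M = 3(3−1)−2·3−0 = 6−6−0 = 0

M = 0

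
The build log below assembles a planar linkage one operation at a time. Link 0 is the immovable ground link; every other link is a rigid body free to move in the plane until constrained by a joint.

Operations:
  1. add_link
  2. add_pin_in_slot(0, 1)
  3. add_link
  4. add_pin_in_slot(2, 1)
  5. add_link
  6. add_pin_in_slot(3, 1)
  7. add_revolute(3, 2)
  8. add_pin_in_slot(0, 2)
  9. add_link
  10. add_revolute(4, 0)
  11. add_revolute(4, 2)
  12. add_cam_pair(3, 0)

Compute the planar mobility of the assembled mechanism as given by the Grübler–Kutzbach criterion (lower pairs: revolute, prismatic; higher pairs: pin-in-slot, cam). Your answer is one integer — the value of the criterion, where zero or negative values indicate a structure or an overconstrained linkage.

M = 1

ground; <1,0,0>
#1 <2,0,0>
PS:0↔1 J2 <2,0,1>
#2 <3,0,1>
PS:2↔1 J2 <3,0,2>
#3 <4,0,2>
PS:3↔1 J2 <4,0,3>
R:3↔2 J1 <4,1,3>
PS:0↔2 J2 <4,1,4>
#4 <5,1,4>
R:4↔0 J1 <5,2,4>
R:4↔2 J1 <5,3,4>
C:3↔0 J2 <5,3,5>
3×4 − 2×3 − 1×5 = 1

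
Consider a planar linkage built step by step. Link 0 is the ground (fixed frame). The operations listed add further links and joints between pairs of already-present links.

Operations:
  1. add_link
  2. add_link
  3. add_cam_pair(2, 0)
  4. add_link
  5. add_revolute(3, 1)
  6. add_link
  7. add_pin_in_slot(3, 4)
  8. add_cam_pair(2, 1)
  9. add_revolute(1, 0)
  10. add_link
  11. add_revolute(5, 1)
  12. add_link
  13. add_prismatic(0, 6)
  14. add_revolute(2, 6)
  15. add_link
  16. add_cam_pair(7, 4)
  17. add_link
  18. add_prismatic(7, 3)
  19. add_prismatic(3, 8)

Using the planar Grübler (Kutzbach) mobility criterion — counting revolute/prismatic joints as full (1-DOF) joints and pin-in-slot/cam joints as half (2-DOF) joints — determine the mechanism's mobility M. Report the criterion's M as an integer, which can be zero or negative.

M = 6

(L,J1,J2)=(1,0,0); link0 fixed
link1: (2,0,0)
link2: (3,0,0)
C 2-0 [J2]: (3,0,1)
link3: (4,0,1)
R 3-1 [J1]: (4,1,1)
link4: (5,1,1)
PS 3-4 [J2]: (5,1,2)
C 2-1 [J2]: (5,1,3)
R 1-0 [J1]: (5,2,3)
link5: (6,2,3)
R 5-1 [J1]: (6,3,3)
link6: (7,3,3)
P 0-6 [J1]: (7,4,3)
R 2-6 [J1]: (7,5,3)
link7: (8,5,3)
C 7-4 [J2]: (8,5,4)
link8: (9,5,4)
P 7-3 [J1]: (9,6,4)
P 3-8 [J1]: (9,7,4)
Grübler: 3·8 − 2·7 − 4 = 6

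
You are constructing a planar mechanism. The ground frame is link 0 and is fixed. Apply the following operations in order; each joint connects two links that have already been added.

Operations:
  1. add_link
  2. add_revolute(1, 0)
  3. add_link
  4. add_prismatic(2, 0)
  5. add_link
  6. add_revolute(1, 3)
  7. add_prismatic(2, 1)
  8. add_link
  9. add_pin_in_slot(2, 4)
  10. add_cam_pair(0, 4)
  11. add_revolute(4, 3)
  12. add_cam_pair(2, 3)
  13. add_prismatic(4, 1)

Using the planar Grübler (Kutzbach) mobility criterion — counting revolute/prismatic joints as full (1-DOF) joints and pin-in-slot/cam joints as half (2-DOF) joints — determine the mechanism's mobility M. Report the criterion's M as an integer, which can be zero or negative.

link 0 = ground. State L|J1|J2 = 1|0|0
+link1  2|0|0
R(1,0) f=1→J1  2|1|0
+link2  3|1|0
P(2,0) f=1→J1  3|2|0
+link3  4|2|0
R(1,3) f=1→J1  4|3|0
P(2,1) f=1→J1  4|4|0
+link4  5|4|0
PS(2,4) f=2→J2  5|4|1
C(0,4) f=2→J2  5|4|2
R(4,3) f=1→J1  5|5|2
C(2,3) f=2→J2  5|5|3
P(4,1) f=1→J1  5|6|3
M = 3(5−1)−2·6−3 = 12−12−3 = -3

M = -3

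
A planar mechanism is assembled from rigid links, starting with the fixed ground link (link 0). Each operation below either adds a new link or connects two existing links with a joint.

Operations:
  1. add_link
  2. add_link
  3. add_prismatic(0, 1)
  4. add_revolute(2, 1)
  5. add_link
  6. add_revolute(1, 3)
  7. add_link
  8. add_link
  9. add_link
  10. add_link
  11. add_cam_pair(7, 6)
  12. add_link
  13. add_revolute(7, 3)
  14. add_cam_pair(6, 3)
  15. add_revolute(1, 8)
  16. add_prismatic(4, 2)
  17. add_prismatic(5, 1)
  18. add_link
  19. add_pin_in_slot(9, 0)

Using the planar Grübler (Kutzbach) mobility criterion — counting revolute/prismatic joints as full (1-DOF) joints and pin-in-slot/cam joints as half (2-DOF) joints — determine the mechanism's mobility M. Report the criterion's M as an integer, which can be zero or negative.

ground; <1,0,0>
#1 <2,0,0>
#2 <3,0,0>
P:0↔1 J1 <3,1,0>
R:2↔1 J1 <3,2,0>
#3 <4,2,0>
R:1↔3 J1 <4,3,0>
#4 <5,3,0>
#5 <6,3,0>
#6 <7,3,0>
#7 <8,3,0>
C:7↔6 J2 <8,3,1>
#8 <9,3,1>
R:7↔3 J1 <9,4,1>
C:6↔3 J2 <9,4,2>
R:1↔8 J1 <9,5,2>
P:4↔2 J1 <9,6,2>
P:5↔1 J1 <9,7,2>
#9 <10,7,2>
PS:9↔0 J2 <10,7,3>
3×9 − 2×7 − 1×3 = 10

M = 10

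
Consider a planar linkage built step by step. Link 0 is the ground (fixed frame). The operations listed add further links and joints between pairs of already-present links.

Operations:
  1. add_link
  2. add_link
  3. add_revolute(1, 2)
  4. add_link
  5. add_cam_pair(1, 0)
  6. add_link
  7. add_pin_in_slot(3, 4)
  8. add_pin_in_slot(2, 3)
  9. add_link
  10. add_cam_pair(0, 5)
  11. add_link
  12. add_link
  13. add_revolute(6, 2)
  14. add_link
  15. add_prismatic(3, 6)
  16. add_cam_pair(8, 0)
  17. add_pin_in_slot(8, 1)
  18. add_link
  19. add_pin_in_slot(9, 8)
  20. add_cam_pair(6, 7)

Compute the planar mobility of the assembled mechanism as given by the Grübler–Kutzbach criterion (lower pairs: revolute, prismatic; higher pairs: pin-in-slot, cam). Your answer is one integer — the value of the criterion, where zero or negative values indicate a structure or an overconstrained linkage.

link 0 = ground. State L|J1|J2 = 1|0|0
+link1  2|0|0
+link2  3|0|0
R(1,2) f=1→J1  3|1|0
+link3  4|1|0
C(1,0) f=2→J2  4|1|1
+link4  5|1|1
PS(3,4) f=2→J2  5|1|2
PS(2,3) f=2→J2  5|1|3
+link5  6|1|3
C(0,5) f=2→J2  6|1|4
+link6  7|1|4
+link7  8|1|4
R(6,2) f=1→J1  8|2|4
+link8  9|2|4
P(3,6) f=1→J1  9|3|4
C(8,0) f=2→J2  9|3|5
PS(8,1) f=2→J2  9|3|6
+link9  10|3|6
PS(9,8) f=2→J2  10|3|7
C(6,7) f=2→J2  10|3|8
M = 3(10−1)−2·3−8 = 27−6−8 = 13

M = 13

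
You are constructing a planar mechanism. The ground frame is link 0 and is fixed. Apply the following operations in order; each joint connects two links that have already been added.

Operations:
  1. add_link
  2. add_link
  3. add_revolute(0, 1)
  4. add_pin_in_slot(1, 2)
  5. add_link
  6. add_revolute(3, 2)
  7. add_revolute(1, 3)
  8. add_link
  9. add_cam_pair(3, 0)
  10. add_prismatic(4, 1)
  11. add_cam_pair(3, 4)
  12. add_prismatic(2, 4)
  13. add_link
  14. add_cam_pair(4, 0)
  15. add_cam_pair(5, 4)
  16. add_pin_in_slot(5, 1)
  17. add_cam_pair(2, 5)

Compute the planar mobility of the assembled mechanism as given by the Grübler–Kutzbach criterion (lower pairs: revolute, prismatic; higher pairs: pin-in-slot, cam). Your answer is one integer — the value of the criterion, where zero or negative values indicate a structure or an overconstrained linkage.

M = -2

(L,J1,J2)=(1,0,0); link0 fixed
link1: (2,0,0)
link2: (3,0,0)
R 0-1 [J1]: (3,1,0)
PS 1-2 [J2]: (3,1,1)
link3: (4,1,1)
R 3-2 [J1]: (4,2,1)
R 1-3 [J1]: (4,3,1)
link4: (5,3,1)
C 3-0 [J2]: (5,3,2)
P 4-1 [J1]: (5,4,2)
C 3-4 [J2]: (5,4,3)
P 2-4 [J1]: (5,5,3)
link5: (6,5,3)
C 4-0 [J2]: (6,5,4)
C 5-4 [J2]: (6,5,5)
PS 5-1 [J2]: (6,5,6)
C 2-5 [J2]: (6,5,7)
Grübler: 3·5 − 2·5 − 7 = -2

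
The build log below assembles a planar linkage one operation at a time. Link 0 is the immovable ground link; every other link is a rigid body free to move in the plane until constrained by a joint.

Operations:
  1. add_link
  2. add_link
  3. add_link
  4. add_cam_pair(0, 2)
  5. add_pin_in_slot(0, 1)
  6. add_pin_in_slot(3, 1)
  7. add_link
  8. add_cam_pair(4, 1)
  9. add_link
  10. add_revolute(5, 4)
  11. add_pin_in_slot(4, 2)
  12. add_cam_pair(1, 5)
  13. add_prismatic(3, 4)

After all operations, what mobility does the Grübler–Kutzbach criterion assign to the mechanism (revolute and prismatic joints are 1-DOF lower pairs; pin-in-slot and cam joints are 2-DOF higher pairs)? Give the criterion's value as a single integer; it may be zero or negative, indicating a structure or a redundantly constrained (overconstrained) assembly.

M = 5

(L,J1,J2)=(1,0,0); link0 fixed
link1: (2,0,0)
link2: (3,0,0)
link3: (4,0,0)
C 0-2 [J2]: (4,0,1)
PS 0-1 [J2]: (4,0,2)
PS 3-1 [J2]: (4,0,3)
link4: (5,0,3)
C 4-1 [J2]: (5,0,4)
link5: (6,0,4)
R 5-4 [J1]: (6,1,4)
PS 4-2 [J2]: (6,1,5)
C 1-5 [J2]: (6,1,6)
P 3-4 [J1]: (6,2,6)
Grübler: 3·5 − 2·2 − 6 = 5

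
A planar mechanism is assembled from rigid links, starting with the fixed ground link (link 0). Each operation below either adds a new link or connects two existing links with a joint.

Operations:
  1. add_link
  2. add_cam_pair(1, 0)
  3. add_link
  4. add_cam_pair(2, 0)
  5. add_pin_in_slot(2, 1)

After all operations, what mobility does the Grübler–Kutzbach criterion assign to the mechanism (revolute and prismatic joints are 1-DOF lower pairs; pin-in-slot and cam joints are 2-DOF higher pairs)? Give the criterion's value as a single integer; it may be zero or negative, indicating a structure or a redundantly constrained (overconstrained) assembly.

M = 3

[1;0;0] (link 0 is ground)
L+ [2;0;0]
C(1,0)∈J2 [2;0;1]
L+ [3;0;1]
C(2,0)∈J2 [3;0;2]
PS(2,1)∈J2 [3;0;3]
mobility = 6 − 0 − 3 = 3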